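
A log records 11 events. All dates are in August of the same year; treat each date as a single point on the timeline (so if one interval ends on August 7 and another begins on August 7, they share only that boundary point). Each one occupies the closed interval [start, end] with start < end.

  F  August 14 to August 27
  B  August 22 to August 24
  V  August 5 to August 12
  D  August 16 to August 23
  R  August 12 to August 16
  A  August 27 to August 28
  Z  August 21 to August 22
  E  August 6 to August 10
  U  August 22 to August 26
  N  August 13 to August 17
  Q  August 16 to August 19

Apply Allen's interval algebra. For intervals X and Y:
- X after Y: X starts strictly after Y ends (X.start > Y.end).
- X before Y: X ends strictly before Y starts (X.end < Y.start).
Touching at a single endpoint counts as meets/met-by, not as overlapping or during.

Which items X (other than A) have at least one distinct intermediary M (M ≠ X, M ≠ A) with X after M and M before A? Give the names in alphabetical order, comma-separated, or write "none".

Target A = [August 27, August 28].
Intermediaries M with M before A: B, D, E, N, Q, R, U, V, Z.
Via B — items with X after B: none.
Via D — items with X after D: none.
Via E — items with X after E: B, D, F, N, Q, R, U, Z.
Via N — items with X after N: B, U, Z.
Via Q — items with X after Q: B, U, Z.
Via R — items with X after R: B, U, Z.
Via U — items with X after U: none.
Via V — items with X after V: B, D, F, N, Q, U, Z.
Via Z — items with X after Z: none.
Union: B, D, F, N, Q, R, U, Z.

B, D, F, N, Q, R, U, Z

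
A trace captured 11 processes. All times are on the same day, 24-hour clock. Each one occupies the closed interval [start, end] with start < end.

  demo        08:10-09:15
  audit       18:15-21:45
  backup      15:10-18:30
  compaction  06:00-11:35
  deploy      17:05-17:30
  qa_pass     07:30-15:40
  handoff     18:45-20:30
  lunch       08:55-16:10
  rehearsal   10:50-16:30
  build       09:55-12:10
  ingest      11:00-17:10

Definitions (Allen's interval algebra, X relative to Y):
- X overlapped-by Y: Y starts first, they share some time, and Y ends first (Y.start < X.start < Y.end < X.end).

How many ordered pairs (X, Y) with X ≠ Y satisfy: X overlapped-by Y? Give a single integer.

Checking all 110 ordered pairs for relation 'overlapped-by'; matching pairs in alphabetical order:
(audit, backup): audit overlapped-by backup ✓
(backup, ingest): backup overlapped-by ingest ✓
(backup, lunch): backup overlapped-by lunch ✓
(backup, qa_pass): backup overlapped-by qa_pass ✓
(backup, rehearsal): backup overlapped-by rehearsal ✓
(build, compaction): build overlapped-by compaction ✓
(deploy, ingest): deploy overlapped-by ingest ✓
(ingest, build): ingest overlapped-by build ✓
(ingest, compaction): ingest overlapped-by compaction ✓
(ingest, lunch): ingest overlapped-by lunch ✓
(ingest, qa_pass): ingest overlapped-by qa_pass ✓
(ingest, rehearsal): ingest overlapped-by rehearsal ✓
(lunch, compaction): lunch overlapped-by compaction ✓
(lunch, demo): lunch overlapped-by demo ✓
(lunch, qa_pass): lunch overlapped-by qa_pass ✓
(qa_pass, compaction): qa_pass overlapped-by compaction ✓
(rehearsal, build): rehearsal overlapped-by build ✓
(rehearsal, compaction): rehearsal overlapped-by compaction ✓
(rehearsal, lunch): rehearsal overlapped-by lunch ✓
(rehearsal, qa_pass): rehearsal overlapped-by qa_pass ✓
Count: 20.

20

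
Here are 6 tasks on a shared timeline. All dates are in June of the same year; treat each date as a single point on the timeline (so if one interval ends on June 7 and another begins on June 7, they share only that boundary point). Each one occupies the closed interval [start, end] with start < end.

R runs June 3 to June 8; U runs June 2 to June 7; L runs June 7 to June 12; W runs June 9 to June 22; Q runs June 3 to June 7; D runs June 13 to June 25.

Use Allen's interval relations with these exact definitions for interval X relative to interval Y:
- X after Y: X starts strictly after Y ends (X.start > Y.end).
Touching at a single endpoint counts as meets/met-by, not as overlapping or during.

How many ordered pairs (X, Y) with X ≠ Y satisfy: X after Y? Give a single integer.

Checking all 30 ordered pairs for relation 'after'; matching pairs in alphabetical order:
(D, L): D after L ✓
(D, Q): D after Q ✓
(D, R): D after R ✓
(D, U): D after U ✓
(W, Q): W after Q ✓
(W, R): W after R ✓
(W, U): W after U ✓
Count: 7.

7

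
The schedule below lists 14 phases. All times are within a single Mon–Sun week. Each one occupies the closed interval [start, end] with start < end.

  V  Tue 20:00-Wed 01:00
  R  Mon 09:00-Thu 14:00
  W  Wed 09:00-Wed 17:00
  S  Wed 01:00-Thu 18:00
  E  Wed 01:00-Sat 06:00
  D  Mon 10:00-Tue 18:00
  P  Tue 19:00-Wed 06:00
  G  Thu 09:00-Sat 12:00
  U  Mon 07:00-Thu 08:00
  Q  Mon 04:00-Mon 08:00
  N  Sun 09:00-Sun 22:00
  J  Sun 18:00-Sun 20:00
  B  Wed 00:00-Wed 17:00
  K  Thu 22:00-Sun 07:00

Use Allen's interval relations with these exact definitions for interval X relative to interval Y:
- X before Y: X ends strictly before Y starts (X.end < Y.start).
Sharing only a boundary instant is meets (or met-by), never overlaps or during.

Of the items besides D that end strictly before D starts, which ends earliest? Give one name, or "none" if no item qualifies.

Q

Target D = [Mon 10:00, Tue 18:00].
B [Wed 00:00, Wed 17:00] → after → excluded.
E [Wed 01:00, Sat 06:00] → after → excluded.
G [Thu 09:00, Sat 12:00] → after → excluded.
J [Sun 18:00, Sun 20:00] → after → excluded.
K [Thu 22:00, Sun 07:00] → after → excluded.
N [Sun 09:00, Sun 22:00] → after → excluded.
P [Tue 19:00, Wed 06:00] → after → excluded.
Q [Mon 04:00, Mon 08:00] → before → candidate.
R [Mon 09:00, Thu 14:00] → contains → excluded.
S [Wed 01:00, Thu 18:00] → after → excluded.
U [Mon 07:00, Thu 08:00] → contains → excluded.
V [Tue 20:00, Wed 01:00] → after → excluded.
W [Wed 09:00, Wed 17:00] → after → excluded.
Among candidates, earliest end is Mon 08:00 → Q.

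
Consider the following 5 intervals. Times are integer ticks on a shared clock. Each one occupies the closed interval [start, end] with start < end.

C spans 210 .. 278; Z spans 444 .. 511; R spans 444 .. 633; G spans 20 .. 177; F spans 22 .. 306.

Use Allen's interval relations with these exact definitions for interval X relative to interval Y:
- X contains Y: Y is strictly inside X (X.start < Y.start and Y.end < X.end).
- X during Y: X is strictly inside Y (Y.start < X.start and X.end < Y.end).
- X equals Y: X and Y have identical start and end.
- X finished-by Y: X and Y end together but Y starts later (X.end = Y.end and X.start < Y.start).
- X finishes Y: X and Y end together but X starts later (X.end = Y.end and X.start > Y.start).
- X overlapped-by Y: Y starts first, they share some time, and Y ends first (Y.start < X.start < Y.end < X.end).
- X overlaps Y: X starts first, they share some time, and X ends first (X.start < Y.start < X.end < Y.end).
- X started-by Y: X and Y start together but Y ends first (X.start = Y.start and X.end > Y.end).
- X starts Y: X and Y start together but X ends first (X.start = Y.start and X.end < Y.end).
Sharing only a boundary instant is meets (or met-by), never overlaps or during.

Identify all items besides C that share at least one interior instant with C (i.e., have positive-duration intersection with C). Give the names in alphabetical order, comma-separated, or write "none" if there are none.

F

Target C = [210, 278].
F [22, 306] → contains → yes.
G [20, 177] → before → no.
R [444, 633] → after → no.
Z [444, 511] → after → no.
Result: F.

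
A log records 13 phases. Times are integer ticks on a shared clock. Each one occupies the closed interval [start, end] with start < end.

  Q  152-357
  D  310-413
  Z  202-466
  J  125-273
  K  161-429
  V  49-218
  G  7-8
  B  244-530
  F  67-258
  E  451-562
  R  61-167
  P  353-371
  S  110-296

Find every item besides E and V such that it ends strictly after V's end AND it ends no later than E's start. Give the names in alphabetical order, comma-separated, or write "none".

Conditions: its end is strictly after V's end (X.end > 218) AND its end is no later than E's start (X.end <= 451).
B: end 530 > 218? ✓; end 530 <= 451? ✗ → no.
D: end 413 > 218? ✓; end 413 <= 451? ✓ → yes.
F: end 258 > 218? ✓; end 258 <= 451? ✓ → yes.
G: end 8 > 218? ✗; end 8 <= 451? ✓ → no.
J: end 273 > 218? ✓; end 273 <= 451? ✓ → yes.
K: end 429 > 218? ✓; end 429 <= 451? ✓ → yes.
P: end 371 > 218? ✓; end 371 <= 451? ✓ → yes.
Q: end 357 > 218? ✓; end 357 <= 451? ✓ → yes.
R: end 167 > 218? ✗; end 167 <= 451? ✓ → no.
S: end 296 > 218? ✓; end 296 <= 451? ✓ → yes.
Z: end 466 > 218? ✓; end 466 <= 451? ✗ → no.
Result: D, F, J, K, P, Q, S.

D, F, J, K, P, Q, S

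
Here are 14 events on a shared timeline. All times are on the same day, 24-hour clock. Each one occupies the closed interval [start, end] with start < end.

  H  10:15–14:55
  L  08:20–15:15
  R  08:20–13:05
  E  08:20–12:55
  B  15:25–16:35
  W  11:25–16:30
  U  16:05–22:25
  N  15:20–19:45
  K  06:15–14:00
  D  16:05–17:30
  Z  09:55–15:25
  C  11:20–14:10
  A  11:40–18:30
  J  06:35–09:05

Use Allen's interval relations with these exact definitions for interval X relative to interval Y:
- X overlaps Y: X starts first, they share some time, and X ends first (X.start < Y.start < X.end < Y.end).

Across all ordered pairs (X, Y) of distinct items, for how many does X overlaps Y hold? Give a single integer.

39

Checking all 182 ordered pairs for relation 'overlaps'; matching pairs in alphabetical order:
(A, N): A overlaps N ✓
(A, U): A overlaps U ✓
(B, D): B overlaps D ✓
(B, U): B overlaps U ✓
(C, A): C overlaps A ✓
(C, W): C overlaps W ✓
(E, A): E overlaps A ✓
(E, C): E overlaps C ✓
(E, H): E overlaps H ✓
(E, W): E overlaps W ✓
(E, Z): E overlaps Z ✓
(H, A): H overlaps A ✓
(H, W): H overlaps W ✓
(J, E): J overlaps E ✓
(J, L): J overlaps L ✓
(J, R): J overlaps R ✓
(K, A): K overlaps A ✓
(K, C): K overlaps C ✓
(K, H): K overlaps H ✓
(K, L): K overlaps L ✓
(K, W): K overlaps W ✓
(K, Z): K overlaps Z ✓
(L, A): L overlaps A ✓
(L, W): L overlaps W ✓
... plus 15 further pairs not listed.
Count: 39.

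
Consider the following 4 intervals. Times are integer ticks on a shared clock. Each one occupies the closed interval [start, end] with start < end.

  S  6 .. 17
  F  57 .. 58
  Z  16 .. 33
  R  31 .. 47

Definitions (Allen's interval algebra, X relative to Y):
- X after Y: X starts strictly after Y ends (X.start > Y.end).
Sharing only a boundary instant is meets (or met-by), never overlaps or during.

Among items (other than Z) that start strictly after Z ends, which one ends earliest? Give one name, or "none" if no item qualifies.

F

Target Z = [16, 33].
F [57, 58] → after → candidate.
R [31, 47] → overlapped-by → excluded.
S [6, 17] → overlaps → excluded.
Among candidates, earliest end is 58 → F.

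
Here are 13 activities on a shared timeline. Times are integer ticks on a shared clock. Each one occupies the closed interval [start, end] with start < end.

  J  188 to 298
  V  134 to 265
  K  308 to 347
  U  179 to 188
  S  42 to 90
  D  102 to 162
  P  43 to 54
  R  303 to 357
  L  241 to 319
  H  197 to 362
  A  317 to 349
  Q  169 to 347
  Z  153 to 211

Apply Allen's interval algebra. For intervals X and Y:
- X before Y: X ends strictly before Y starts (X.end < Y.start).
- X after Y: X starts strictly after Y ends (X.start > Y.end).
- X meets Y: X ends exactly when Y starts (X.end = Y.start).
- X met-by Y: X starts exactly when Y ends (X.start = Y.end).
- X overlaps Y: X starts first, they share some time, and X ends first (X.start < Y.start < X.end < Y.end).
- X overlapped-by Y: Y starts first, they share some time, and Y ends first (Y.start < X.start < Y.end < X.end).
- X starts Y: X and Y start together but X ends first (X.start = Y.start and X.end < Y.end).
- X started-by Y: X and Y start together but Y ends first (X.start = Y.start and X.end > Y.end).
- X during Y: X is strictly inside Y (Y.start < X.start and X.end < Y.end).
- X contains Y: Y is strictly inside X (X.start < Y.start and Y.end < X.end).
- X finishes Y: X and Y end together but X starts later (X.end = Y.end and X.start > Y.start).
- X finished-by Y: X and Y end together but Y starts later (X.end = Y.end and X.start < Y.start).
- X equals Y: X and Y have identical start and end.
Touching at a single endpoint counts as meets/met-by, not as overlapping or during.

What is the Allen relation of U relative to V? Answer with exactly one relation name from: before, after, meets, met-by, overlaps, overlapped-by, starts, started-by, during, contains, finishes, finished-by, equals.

U = [179, 188]; V = [134, 265].
Compare endpoints: U.start > V.start, U.start < V.end, U.end > V.start, U.end < V.end.
That pattern is 'during'.

during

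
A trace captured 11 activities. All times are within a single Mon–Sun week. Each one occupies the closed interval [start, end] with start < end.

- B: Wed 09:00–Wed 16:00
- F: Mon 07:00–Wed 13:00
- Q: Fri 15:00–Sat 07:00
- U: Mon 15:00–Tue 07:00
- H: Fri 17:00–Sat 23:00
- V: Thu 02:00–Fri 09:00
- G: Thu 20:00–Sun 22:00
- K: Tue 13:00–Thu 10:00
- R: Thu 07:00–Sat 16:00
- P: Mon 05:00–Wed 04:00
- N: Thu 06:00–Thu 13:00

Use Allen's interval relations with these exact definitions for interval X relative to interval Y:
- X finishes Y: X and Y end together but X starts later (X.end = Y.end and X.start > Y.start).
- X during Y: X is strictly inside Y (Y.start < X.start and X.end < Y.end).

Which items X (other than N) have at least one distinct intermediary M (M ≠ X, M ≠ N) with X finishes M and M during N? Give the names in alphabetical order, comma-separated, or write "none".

none

Target N = [Thu 06:00, Thu 13:00].
Intermediaries M with M during N: none.
Union: none.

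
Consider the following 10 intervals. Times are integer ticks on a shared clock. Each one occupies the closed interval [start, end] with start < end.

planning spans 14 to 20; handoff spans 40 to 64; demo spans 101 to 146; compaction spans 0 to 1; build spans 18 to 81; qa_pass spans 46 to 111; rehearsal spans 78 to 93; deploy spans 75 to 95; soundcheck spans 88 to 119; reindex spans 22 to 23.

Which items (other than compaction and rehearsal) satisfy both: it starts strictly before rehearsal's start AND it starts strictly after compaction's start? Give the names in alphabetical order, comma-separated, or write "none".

Conditions: its start is strictly before rehearsal's start (X.start < 78) AND its start is strictly after compaction's start (X.start > 0).
build: start 18 < 78? ✓; start 18 > 0? ✓ → yes.
demo: start 101 < 78? ✗; start 101 > 0? ✓ → no.
deploy: start 75 < 78? ✓; start 75 > 0? ✓ → yes.
handoff: start 40 < 78? ✓; start 40 > 0? ✓ → yes.
planning: start 14 < 78? ✓; start 14 > 0? ✓ → yes.
qa_pass: start 46 < 78? ✓; start 46 > 0? ✓ → yes.
reindex: start 22 < 78? ✓; start 22 > 0? ✓ → yes.
soundcheck: start 88 < 78? ✗; start 88 > 0? ✓ → no.
Result: build, deploy, handoff, planning, qa_pass, reindex.

build, deploy, handoff, planning, qa_pass, reindex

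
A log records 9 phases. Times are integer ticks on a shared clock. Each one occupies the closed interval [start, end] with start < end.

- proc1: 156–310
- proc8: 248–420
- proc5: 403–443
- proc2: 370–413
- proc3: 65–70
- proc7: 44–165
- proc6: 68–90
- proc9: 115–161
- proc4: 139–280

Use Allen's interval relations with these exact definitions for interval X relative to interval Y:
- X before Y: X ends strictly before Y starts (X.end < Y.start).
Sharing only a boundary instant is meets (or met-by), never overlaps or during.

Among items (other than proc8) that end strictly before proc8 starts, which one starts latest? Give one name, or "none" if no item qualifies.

proc9

Target proc8 = [248, 420].
proc1 [156, 310] → overlaps → excluded.
proc2 [370, 413] → during → excluded.
proc3 [65, 70] → before → candidate.
proc4 [139, 280] → overlaps → excluded.
proc5 [403, 443] → overlapped-by → excluded.
proc6 [68, 90] → before → candidate.
proc7 [44, 165] → before → candidate.
proc9 [115, 161] → before → candidate.
Among candidates, latest start is 115 → proc9.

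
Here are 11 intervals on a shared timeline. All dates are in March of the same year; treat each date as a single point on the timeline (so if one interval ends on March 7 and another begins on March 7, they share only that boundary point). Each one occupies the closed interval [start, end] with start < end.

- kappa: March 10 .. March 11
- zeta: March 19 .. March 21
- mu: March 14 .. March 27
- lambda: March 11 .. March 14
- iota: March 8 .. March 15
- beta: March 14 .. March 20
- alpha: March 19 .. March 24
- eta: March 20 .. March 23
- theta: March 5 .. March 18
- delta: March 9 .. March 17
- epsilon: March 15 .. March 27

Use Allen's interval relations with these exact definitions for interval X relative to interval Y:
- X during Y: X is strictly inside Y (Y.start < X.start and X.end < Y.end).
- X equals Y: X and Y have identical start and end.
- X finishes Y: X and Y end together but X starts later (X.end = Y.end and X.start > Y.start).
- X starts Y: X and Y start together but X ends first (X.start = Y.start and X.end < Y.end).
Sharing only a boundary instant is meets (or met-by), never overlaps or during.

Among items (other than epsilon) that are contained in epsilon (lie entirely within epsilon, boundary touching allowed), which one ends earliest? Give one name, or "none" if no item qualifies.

zeta

Target epsilon = [March 15, March 27].
alpha [March 19, March 24] → during → candidate.
beta [March 14, March 20] → overlaps → excluded.
delta [March 9, March 17] → overlaps → excluded.
eta [March 20, March 23] → during → candidate.
iota [March 8, March 15] → meets → excluded.
kappa [March 10, March 11] → before → excluded.
lambda [March 11, March 14] → before → excluded.
mu [March 14, March 27] → finished-by → excluded.
theta [March 5, March 18] → overlaps → excluded.
zeta [March 19, March 21] → during → candidate.
Among candidates, earliest end is March 21 → zeta.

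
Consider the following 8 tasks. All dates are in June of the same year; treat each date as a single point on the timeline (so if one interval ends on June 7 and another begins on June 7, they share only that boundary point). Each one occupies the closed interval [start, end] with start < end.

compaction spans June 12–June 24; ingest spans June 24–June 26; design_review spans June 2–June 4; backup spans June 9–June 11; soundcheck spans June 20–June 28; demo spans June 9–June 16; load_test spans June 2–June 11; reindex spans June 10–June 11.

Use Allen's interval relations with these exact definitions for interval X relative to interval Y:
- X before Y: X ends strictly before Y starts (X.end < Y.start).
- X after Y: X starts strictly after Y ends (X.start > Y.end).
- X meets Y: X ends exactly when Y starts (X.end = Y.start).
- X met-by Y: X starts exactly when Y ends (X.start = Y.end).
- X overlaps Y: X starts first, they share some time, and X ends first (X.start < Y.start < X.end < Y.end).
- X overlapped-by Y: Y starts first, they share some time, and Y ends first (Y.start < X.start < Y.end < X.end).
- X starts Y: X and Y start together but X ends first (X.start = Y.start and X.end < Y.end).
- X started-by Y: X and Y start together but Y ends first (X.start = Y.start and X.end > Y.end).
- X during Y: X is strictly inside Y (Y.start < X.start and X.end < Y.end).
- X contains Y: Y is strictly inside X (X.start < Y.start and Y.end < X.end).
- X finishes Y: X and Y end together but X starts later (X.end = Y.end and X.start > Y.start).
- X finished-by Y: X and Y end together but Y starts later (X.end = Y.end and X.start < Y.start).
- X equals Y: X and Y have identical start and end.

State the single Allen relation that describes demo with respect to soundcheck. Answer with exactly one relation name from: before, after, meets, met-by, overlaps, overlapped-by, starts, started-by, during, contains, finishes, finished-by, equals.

before

demo = [June 9, June 16]; soundcheck = [June 20, June 28].
Compare endpoints: demo.start < soundcheck.start, demo.start < soundcheck.end, demo.end < soundcheck.start, demo.end < soundcheck.end.
That pattern is 'before'.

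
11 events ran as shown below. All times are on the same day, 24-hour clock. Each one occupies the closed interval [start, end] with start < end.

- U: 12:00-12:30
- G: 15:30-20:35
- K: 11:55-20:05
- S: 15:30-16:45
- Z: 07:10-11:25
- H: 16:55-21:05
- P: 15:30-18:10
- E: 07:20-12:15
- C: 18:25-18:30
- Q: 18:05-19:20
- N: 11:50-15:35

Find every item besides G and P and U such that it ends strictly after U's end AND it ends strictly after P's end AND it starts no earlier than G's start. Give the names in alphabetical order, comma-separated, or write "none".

Conditions: its end is strictly after U's end (X.end > 12:30) AND its end is strictly after P's end (X.end > 18:10) AND its start is no earlier than G's start (X.start >= 15:30).
C: end 18:30 > 12:30? ✓; end 18:30 > 18:10? ✓; start 18:25 >= 15:30? ✓ → yes.
E: end 12:15 > 12:30? ✗; end 12:15 > 18:10? ✗; start 07:20 >= 15:30? ✗ → no.
H: end 21:05 > 12:30? ✓; end 21:05 > 18:10? ✓; start 16:55 >= 15:30? ✓ → yes.
K: end 20:05 > 12:30? ✓; end 20:05 > 18:10? ✓; start 11:55 >= 15:30? ✗ → no.
N: end 15:35 > 12:30? ✓; end 15:35 > 18:10? ✗; start 11:50 >= 15:30? ✗ → no.
Q: end 19:20 > 12:30? ✓; end 19:20 > 18:10? ✓; start 18:05 >= 15:30? ✓ → yes.
S: end 16:45 > 12:30? ✓; end 16:45 > 18:10? ✗; start 15:30 >= 15:30? ✓ → no.
Z: end 11:25 > 12:30? ✗; end 11:25 > 18:10? ✗; start 07:10 >= 15:30? ✗ → no.
Result: C, H, Q.

C, H, Q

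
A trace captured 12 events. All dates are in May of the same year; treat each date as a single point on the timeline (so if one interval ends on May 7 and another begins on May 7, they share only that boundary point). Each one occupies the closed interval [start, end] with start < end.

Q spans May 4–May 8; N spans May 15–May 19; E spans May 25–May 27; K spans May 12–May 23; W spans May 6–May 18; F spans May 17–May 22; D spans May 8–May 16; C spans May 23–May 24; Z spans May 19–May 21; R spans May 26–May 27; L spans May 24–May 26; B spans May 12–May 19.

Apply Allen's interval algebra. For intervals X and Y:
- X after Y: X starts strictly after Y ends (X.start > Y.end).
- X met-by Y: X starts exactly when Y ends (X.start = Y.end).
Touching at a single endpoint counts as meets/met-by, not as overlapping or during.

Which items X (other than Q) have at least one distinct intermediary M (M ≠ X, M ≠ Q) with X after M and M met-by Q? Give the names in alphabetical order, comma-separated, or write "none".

C, E, F, L, R, Z

Target Q = [May 4, May 8].
Intermediaries M with M met-by Q: D.
Via D — items with X after D: C, E, F, L, R, Z.
Union: C, E, F, L, R, Z.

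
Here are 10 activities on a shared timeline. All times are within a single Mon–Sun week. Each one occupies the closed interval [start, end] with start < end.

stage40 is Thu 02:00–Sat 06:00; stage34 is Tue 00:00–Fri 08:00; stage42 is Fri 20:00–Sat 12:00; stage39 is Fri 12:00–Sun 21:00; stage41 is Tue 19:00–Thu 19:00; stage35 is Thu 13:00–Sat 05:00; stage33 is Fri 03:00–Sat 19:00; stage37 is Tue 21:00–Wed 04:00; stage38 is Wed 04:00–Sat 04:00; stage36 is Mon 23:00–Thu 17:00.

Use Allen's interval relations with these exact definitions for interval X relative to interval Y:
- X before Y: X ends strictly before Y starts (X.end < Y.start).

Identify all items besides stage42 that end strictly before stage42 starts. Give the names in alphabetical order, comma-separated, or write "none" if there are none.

Target stage42 = [Fri 20:00, Sat 12:00].
stage33 [Fri 03:00, Sat 19:00] → contains → no.
stage34 [Tue 00:00, Fri 08:00] → before → yes.
stage35 [Thu 13:00, Sat 05:00] → overlaps → no.
stage36 [Mon 23:00, Thu 17:00] → before → yes.
stage37 [Tue 21:00, Wed 04:00] → before → yes.
stage38 [Wed 04:00, Sat 04:00] → overlaps → no.
stage39 [Fri 12:00, Sun 21:00] → contains → no.
stage40 [Thu 02:00, Sat 06:00] → overlaps → no.
stage41 [Tue 19:00, Thu 19:00] → before → yes.
Result: stage34, stage36, stage37, stage41.

stage34, stage36, stage37, stage41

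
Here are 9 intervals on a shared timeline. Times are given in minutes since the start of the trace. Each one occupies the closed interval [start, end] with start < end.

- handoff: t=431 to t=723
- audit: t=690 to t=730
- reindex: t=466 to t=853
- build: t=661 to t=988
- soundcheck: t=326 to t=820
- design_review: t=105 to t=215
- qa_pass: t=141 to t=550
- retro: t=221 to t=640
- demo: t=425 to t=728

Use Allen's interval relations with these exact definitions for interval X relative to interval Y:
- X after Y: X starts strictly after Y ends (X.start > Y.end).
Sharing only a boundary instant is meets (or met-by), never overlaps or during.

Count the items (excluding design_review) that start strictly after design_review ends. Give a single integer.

Target design_review = [t=105, t=215].
audit [t=690, t=730] → after → counts.
build [t=661, t=988] → after → counts.
demo [t=425, t=728] → after → counts.
handoff [t=431, t=723] → after → counts.
qa_pass [t=141, t=550] → overlapped-by → no.
reindex [t=466, t=853] → after → counts.
retro [t=221, t=640] → after → counts.
soundcheck [t=326, t=820] → after → counts.
Total: 7.

7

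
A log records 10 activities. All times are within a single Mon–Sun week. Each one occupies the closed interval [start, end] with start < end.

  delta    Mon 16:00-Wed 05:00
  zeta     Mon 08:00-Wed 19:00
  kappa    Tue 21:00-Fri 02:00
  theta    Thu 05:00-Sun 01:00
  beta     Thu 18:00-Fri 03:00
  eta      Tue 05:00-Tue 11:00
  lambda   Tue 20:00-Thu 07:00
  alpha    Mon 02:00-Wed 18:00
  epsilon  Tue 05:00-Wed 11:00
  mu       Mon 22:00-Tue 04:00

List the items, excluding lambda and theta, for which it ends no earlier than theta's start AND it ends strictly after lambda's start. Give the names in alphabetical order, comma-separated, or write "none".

Conditions: its end is no earlier than theta's start (X.end >= Thu 05:00) AND its end is strictly after lambda's start (X.end > Tue 20:00).
alpha: end Wed 18:00 >= Thu 05:00? ✗; end Wed 18:00 > Tue 20:00? ✓ → no.
beta: end Fri 03:00 >= Thu 05:00? ✓; end Fri 03:00 > Tue 20:00? ✓ → yes.
delta: end Wed 05:00 >= Thu 05:00? ✗; end Wed 05:00 > Tue 20:00? ✓ → no.
epsilon: end Wed 11:00 >= Thu 05:00? ✗; end Wed 11:00 > Tue 20:00? ✓ → no.
eta: end Tue 11:00 >= Thu 05:00? ✗; end Tue 11:00 > Tue 20:00? ✗ → no.
kappa: end Fri 02:00 >= Thu 05:00? ✓; end Fri 02:00 > Tue 20:00? ✓ → yes.
mu: end Tue 04:00 >= Thu 05:00? ✗; end Tue 04:00 > Tue 20:00? ✗ → no.
zeta: end Wed 19:00 >= Thu 05:00? ✗; end Wed 19:00 > Tue 20:00? ✓ → no.
Result: beta, kappa.

beta, kappa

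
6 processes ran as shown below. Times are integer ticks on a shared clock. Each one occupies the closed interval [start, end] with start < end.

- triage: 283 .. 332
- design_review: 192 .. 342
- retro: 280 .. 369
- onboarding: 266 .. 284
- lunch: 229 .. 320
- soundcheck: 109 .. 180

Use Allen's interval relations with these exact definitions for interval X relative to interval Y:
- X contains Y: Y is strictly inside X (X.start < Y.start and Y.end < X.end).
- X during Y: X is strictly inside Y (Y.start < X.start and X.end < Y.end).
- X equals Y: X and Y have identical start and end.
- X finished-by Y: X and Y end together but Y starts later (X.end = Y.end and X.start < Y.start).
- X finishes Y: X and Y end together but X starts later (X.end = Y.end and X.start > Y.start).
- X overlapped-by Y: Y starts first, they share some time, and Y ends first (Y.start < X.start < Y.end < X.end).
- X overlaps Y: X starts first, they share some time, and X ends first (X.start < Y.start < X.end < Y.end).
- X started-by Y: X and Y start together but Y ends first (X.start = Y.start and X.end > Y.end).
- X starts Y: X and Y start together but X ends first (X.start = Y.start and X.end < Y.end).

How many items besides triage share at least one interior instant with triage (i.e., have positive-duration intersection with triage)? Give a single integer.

4

Target triage = [283, 332].
design_review [192, 342] → contains → counts.
lunch [229, 320] → overlaps → counts.
onboarding [266, 284] → overlaps → counts.
retro [280, 369] → contains → counts.
soundcheck [109, 180] → before → no.
Total: 4.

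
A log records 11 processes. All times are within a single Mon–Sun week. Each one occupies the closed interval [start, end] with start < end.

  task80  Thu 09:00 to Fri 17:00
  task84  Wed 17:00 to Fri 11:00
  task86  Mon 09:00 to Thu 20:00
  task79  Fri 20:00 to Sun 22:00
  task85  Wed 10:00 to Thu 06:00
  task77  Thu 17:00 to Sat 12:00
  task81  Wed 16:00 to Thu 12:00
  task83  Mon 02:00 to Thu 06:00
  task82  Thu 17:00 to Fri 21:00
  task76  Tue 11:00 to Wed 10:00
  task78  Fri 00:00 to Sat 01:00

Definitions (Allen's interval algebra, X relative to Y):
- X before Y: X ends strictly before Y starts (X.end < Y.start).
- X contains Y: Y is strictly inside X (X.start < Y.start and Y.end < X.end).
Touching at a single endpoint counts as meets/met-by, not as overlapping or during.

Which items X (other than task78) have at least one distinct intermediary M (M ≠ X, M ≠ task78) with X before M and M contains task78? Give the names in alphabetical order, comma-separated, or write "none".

task76, task81, task83, task85

Target task78 = [Fri 00:00, Sat 01:00].
Intermediaries M with M contains task78: task77.
Via task77 — items with X before task77: task76, task81, task83, task85.
Union: task76, task81, task83, task85.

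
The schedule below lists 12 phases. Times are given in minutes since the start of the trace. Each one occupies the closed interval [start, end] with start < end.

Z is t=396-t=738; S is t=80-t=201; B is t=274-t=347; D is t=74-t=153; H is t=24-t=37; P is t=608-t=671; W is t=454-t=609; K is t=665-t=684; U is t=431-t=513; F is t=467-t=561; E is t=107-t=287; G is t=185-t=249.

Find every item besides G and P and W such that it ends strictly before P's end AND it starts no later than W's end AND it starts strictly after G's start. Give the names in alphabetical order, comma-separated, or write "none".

B, F, U

Conditions: its end is strictly before P's end (X.end < t=671) AND its start is no later than W's end (X.start <= t=609) AND its start is strictly after G's start (X.start > t=185).
B: end t=347 < t=671? ✓; start t=274 <= t=609? ✓; start t=274 > t=185? ✓ → yes.
D: end t=153 < t=671? ✓; start t=74 <= t=609? ✓; start t=74 > t=185? ✗ → no.
E: end t=287 < t=671? ✓; start t=107 <= t=609? ✓; start t=107 > t=185? ✗ → no.
F: end t=561 < t=671? ✓; start t=467 <= t=609? ✓; start t=467 > t=185? ✓ → yes.
H: end t=37 < t=671? ✓; start t=24 <= t=609? ✓; start t=24 > t=185? ✗ → no.
K: end t=684 < t=671? ✗; start t=665 <= t=609? ✗; start t=665 > t=185? ✓ → no.
S: end t=201 < t=671? ✓; start t=80 <= t=609? ✓; start t=80 > t=185? ✗ → no.
U: end t=513 < t=671? ✓; start t=431 <= t=609? ✓; start t=431 > t=185? ✓ → yes.
Z: end t=738 < t=671? ✗; start t=396 <= t=609? ✓; start t=396 > t=185? ✓ → no.
Result: B, F, U.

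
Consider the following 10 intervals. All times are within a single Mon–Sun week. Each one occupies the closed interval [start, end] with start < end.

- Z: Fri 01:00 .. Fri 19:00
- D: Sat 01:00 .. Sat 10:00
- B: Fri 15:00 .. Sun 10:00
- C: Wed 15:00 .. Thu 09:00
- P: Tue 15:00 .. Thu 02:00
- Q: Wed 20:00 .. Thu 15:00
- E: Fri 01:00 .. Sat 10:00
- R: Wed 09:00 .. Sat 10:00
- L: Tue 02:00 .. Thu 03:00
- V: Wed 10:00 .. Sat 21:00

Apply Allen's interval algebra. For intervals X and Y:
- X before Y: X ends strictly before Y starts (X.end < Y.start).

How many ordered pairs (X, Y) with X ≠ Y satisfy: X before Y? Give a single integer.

17

Checking all 90 ordered pairs for relation 'before'; matching pairs in alphabetical order:
(C, B): C before B ✓
(C, D): C before D ✓
(C, E): C before E ✓
(C, Z): C before Z ✓
(L, B): L before B ✓
(L, D): L before D ✓
(L, E): L before E ✓
(L, Z): L before Z ✓
(P, B): P before B ✓
(P, D): P before D ✓
(P, E): P before E ✓
(P, Z): P before Z ✓
(Q, B): Q before B ✓
(Q, D): Q before D ✓
(Q, E): Q before E ✓
(Q, Z): Q before Z ✓
(Z, D): Z before D ✓
Count: 17.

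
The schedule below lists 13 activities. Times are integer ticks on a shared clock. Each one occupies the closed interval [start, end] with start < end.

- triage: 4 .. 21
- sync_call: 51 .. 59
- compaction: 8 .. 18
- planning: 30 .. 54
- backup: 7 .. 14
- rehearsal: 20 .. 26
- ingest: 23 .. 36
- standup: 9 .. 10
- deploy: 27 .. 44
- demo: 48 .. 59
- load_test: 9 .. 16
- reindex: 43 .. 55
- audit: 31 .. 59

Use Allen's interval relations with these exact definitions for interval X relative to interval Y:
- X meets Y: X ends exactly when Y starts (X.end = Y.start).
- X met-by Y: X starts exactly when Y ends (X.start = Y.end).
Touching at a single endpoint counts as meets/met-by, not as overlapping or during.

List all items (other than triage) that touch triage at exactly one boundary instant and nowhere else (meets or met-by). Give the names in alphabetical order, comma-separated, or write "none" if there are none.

none

Target triage = [4, 21].
audit [31, 59] → after → no.
backup [7, 14] → during → no.
compaction [8, 18] → during → no.
demo [48, 59] → after → no.
deploy [27, 44] → after → no.
ingest [23, 36] → after → no.
load_test [9, 16] → during → no.
planning [30, 54] → after → no.
rehearsal [20, 26] → overlapped-by → no.
reindex [43, 55] → after → no.
standup [9, 10] → during → no.
sync_call [51, 59] → after → no.
Result: none.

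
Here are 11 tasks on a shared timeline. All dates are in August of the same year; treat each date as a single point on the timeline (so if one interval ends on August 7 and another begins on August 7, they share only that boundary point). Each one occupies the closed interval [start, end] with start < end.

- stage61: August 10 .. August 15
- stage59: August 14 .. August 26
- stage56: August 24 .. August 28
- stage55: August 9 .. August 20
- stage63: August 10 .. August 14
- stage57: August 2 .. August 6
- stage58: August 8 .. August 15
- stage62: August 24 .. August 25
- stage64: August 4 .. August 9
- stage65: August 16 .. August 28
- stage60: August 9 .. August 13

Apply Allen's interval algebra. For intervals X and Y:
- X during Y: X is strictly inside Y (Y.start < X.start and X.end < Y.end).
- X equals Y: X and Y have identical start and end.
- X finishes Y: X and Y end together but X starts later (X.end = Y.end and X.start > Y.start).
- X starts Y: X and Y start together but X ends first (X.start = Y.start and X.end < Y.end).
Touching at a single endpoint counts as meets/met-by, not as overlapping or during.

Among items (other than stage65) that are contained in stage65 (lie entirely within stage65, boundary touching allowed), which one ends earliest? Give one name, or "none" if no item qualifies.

stage62

Target stage65 = [August 16, August 28].
stage55 [August 9, August 20] → overlaps → excluded.
stage56 [August 24, August 28] → finishes → candidate.
stage57 [August 2, August 6] → before → excluded.
stage58 [August 8, August 15] → before → excluded.
stage59 [August 14, August 26] → overlaps → excluded.
stage60 [August 9, August 13] → before → excluded.
stage61 [August 10, August 15] → before → excluded.
stage62 [August 24, August 25] → during → candidate.
stage63 [August 10, August 14] → before → excluded.
stage64 [August 4, August 9] → before → excluded.
Among candidates, earliest end is August 25 → stage62.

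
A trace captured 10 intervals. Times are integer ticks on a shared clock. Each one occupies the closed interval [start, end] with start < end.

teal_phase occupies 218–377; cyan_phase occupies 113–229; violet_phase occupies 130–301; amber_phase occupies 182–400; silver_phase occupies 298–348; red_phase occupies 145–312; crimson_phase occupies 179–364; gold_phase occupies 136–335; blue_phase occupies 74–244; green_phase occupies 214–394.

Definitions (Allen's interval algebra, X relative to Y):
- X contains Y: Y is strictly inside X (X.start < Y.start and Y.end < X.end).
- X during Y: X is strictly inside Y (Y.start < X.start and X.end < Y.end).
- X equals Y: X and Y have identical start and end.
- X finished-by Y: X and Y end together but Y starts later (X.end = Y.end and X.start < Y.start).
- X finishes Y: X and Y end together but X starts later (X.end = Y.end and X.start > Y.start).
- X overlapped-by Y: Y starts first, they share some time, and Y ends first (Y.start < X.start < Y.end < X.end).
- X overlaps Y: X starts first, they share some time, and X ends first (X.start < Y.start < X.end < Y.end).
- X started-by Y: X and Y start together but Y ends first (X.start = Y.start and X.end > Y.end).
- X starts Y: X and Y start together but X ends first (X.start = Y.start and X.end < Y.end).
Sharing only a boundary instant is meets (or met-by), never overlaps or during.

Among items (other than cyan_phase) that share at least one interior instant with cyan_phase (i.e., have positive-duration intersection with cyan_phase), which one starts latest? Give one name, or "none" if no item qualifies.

Target cyan_phase = [113, 229].
amber_phase [182, 400] → overlapped-by → candidate.
blue_phase [74, 244] → contains → candidate.
crimson_phase [179, 364] → overlapped-by → candidate.
gold_phase [136, 335] → overlapped-by → candidate.
green_phase [214, 394] → overlapped-by → candidate.
red_phase [145, 312] → overlapped-by → candidate.
silver_phase [298, 348] → after → excluded.
teal_phase [218, 377] → overlapped-by → candidate.
violet_phase [130, 301] → overlapped-by → candidate.
Among candidates, latest start is 218 → teal_phase.

teal_phase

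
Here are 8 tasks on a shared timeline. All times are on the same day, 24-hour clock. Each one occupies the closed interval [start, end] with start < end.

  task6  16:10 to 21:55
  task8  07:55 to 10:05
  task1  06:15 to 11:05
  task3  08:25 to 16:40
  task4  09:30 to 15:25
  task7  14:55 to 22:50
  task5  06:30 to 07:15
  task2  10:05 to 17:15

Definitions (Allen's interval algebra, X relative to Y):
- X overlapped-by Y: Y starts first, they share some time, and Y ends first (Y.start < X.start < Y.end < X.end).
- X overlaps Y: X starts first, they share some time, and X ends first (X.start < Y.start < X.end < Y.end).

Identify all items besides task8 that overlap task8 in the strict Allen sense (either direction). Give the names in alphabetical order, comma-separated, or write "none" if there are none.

Target task8 = [07:55, 10:05].
task1 [06:15, 11:05] → contains → no.
task2 [10:05, 17:15] → met-by → no.
task3 [08:25, 16:40] → overlapped-by → yes.
task4 [09:30, 15:25] → overlapped-by → yes.
task5 [06:30, 07:15] → before → no.
task6 [16:10, 21:55] → after → no.
task7 [14:55, 22:50] → after → no.
Result: task3, task4.

task3, task4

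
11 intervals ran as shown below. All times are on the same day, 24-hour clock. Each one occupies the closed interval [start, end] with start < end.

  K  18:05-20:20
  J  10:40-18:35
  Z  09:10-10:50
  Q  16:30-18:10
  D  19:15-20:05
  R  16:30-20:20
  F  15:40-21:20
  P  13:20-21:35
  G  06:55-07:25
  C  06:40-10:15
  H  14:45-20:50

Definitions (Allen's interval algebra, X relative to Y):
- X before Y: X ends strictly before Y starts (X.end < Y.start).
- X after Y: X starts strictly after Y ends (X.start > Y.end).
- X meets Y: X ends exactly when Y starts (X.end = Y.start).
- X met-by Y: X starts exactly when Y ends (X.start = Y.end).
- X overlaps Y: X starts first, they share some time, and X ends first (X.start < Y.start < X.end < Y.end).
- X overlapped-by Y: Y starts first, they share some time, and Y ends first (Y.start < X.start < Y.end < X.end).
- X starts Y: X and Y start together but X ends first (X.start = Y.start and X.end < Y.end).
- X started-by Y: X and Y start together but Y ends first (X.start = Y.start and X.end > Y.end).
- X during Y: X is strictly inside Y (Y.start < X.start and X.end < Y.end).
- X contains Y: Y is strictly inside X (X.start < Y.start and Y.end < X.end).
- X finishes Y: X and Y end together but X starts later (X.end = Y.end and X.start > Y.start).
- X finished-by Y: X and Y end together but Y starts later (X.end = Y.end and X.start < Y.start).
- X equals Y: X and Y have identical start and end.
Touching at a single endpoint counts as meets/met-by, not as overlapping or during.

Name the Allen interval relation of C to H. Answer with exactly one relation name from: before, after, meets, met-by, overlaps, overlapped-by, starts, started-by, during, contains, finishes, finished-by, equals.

before

C = [06:40, 10:15]; H = [14:45, 20:50].
Compare endpoints: C.start < H.start, C.start < H.end, C.end < H.start, C.end < H.end.
That pattern is 'before'.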